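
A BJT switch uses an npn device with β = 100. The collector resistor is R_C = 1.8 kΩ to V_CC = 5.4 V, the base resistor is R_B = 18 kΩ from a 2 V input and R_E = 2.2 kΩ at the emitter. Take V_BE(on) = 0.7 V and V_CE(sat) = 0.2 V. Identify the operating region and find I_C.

Assume active. Base-emitter loop: I_B = (V_BB − V_BE)/(R_B + (β+1)R_E) = (2 − 0.7)/(18 + 101×2.2) = 0.00541 mA.
I_C = β·I_B = 100×0.00541 = 0.541 mA.
V_CE = V_CC − I_C·R_C − I_E·R_E = 5.4 − 0.541×1.8 − 0.547×2.2 = 3.22 V > V_CE(sat), so the active-region assumption holds.

active; I_C ≈ 0.54 mA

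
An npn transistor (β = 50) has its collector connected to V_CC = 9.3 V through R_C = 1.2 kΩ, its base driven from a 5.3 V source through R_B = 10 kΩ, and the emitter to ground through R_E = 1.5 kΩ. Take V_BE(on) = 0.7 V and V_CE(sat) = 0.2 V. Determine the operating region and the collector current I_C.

Assume active. Base-emitter loop: I_B = (V_BB − V_BE)/(R_B + (β+1)R_E) = (5.3 − 0.7)/(10 + 51×1.5) = 0.0532 mA.
I_C = β·I_B = 50×0.0532 = 2.66 mA.
V_CE = V_CC − I_C·R_C − I_E·R_E = 9.3 − 2.66×1.2 − 2.71×1.5 = 2.04 V > V_CE(sat), so the active-region assumption holds.

active; I_C ≈ 2.7 mA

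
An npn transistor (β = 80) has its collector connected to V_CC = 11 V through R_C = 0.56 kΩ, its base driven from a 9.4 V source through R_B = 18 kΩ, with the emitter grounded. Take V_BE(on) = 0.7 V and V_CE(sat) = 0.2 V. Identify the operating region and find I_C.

saturation; I_C ≈ 19 mA

Assume active: I_B = (9.4 − 0.7)/18 = 0.483 mA, giving I_C = β·I_B = 38.7 mA.
But then V_CE = 11 − 38.7×0.56 = -10.7 V < V_CE(sat) = 0.2 V — impossible in the active region.
So the transistor is saturated. With V_CE = 0.2 V, I_C = (V_CC − 0.2)/R_C = 10.8/0.56 = 19.3 mA.
Check: β·I_B = 38.7 mA > I_C = 19.3 mA, confirming saturation.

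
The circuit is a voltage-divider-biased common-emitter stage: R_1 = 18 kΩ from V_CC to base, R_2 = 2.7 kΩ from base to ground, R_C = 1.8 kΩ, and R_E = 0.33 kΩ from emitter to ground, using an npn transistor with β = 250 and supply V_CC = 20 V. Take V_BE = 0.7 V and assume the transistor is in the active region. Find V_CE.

Thevenize the base divider: V_Th = V_CC·R_2/(R_1+R_2) = 20×2.7/20.7 = 2.61 V, R_Th = R_1‖R_2 = 2.35 kΩ.
Base-emitter loop: V_Th = I_B·R_Th + V_BE + (β+1)I_B·R_E, so I_B = (2.61 − 0.7) / (2.35 + 251×0.33) = 0.0224 mA.
I_C = β·I_B = 250×0.0224 = 5.6 mA, and I_E = (β+1)I_B = 5.62 mA.
V_CE = V_CC − I_C·R_C − I_E·R_E = 20 − 5.6×1.8 − 5.62×0.33 = 8.06 V.
V_CE = 8.06 V > 0.2 V confirms active-region operation.

V_CE ≈ 8.1 V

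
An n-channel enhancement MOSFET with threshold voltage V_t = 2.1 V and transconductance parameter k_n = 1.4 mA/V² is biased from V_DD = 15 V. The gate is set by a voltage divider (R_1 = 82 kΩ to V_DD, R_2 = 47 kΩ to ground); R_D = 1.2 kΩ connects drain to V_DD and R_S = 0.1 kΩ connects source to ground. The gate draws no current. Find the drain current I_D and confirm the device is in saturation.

V_G = V_DD·R_2/(R_1+R_2) = 15×47/129 = 5.47 V.
Assume saturation: I_D = (k_n/2)(V_GS − V_t)² with V_GS = V_G − I_D·R_S = 5.47 − 0.1·I_D.
Substituting gives 0.007·I_D² − 1.47·I_D + 7.93 = 0, with roots I_D = 5.53 or 205 mA.
The root I_D = 205 mA gives V_GS = -15 V ≤ V_t, so take I_D = 5.53 mA.
Then V_GS = 4.91 V and V_DS = V_DD − I_D(R_D+R_S) = 15 − 5.53×1.3 = 7.81 V.
Saturation requires V_DS ≥ V_GS − V_t = 2.81 V; 7.81 ≥ 2.81 ✓.

I_D ≈ 5.5 mA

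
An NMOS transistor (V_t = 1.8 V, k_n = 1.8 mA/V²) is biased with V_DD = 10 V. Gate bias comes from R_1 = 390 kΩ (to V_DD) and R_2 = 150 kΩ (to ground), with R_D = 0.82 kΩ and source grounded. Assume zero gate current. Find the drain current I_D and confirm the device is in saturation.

V_G = V_DD·R_2/(R_1+R_2) = 10×150/540 = 2.78 V. With the source grounded, V_GS = V_G = 2.78 V.
Assume saturation: I_D = (k_n/2)(V_GS − V_t)² = (1.8/2)×(2.78 − 1.8)² = 0.9×0.978² = 0.86 mA.
V_DS = V_DD − I_D·R_D = 10 − 0.86×0.82 = 9.29 V.
Saturation requires V_DS ≥ V_GS − V_t = 0.978 V; 9.29 ≥ 0.978 ✓.

I_D ≈ 0.86 mA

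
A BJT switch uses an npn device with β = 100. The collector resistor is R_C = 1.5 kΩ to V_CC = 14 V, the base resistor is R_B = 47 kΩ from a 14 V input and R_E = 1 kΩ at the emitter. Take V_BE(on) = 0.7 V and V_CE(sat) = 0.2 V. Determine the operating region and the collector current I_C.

saturation; I_C ≈ 5.5 mA

Assume active: I_B = (14 − 0.7)/(47 + 101×1) = 0.0899 mA, I_C = β·I_B = 8.99 mA.
Then V_CE = 14 − 8.99×1.5 − 9.08×1 = -8.56 V < 0.2 V — the active assumption fails.
Re-solve with V_CE = 0.2 V. KCL at the emitter: V_E/R_E = (V_BB−0.7−V_E)/R_B + (V_CC−0.2−V_E)/R_C, giving V_E = 5.62 V.
I_C = (V_CC − 0.2 − V_E)/R_C = (13.8 − 5.62)/1.5 = 5.45 mA.
Check: I_B = (13.3 − 5.62)/47 = 0.163 mA, and β·I_B = 16.3 mA > I_C, confirming saturation.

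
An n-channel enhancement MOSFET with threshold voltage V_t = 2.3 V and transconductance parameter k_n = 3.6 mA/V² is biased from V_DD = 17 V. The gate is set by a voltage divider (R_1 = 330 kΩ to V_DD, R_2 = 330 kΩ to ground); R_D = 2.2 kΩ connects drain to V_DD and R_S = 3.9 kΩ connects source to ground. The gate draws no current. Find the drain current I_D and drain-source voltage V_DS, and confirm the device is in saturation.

I_D ≈ 1.4 mA, V_DS ≈ 8.7 V

V_G = V_DD·R_2/(R_1+R_2) = 17×330/660 = 8.5 V.
Assume saturation: I_D = (k_n/2)(V_GS − V_t)² with V_GS = V_G − I_D·R_S = 8.5 − 3.9·I_D.
Substituting gives 27.4·I_D² − 88·I_D + 69.2 = 0, with roots I_D = 1.37 or 1.85 mA.
The root I_D = 1.85 mA gives V_GS = 1.29 V ≤ V_t, so take I_D = 1.37 mA.
Then V_GS = 3.17 V and V_DS = V_DD − I_D(R_D+R_S) = 17 − 1.37×6.1 = 8.67 V.
Saturation requires V_DS ≥ V_GS − V_t = 0.871 V; 8.67 ≥ 0.871 ✓.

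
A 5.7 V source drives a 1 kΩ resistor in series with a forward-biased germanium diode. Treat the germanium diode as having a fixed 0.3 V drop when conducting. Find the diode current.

KVL around the loop: 5.7 = V_D + I·R = 0.3 + I × 1 kΩ.
So I = (5.7 − 0.3) / 1 kΩ = 5.4 / 1 = 5.4 mA.

I ≈ 5.4 mA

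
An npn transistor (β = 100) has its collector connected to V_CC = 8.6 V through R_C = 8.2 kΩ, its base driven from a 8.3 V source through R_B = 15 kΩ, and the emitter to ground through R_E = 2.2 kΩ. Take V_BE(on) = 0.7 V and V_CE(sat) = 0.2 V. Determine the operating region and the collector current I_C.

Assume active: I_B = (8.3 − 0.7)/(15 + 101×2.2) = 0.032 mA, I_C = β·I_B = 3.2 mA.
Then V_CE = 8.6 − 3.2×8.2 − 3.24×2.2 = -24.8 V < 0.2 V — the active assumption fails.
Re-solve with V_CE = 0.2 V. KCL at the emitter: V_E/R_E = (V_BB−0.7−V_E)/R_B + (V_CC−0.2−V_E)/R_C, giving V_E = 2.38 V.
I_C = (V_CC − 0.2 − V_E)/R_C = (8.4 − 2.38)/8.2 = 0.734 mA.
Check: I_B = (7.6 − 2.38)/15 = 0.348 mA, and β·I_B = 34.8 mA > I_C, confirming saturation.

saturation; I_C ≈ 0.73 mA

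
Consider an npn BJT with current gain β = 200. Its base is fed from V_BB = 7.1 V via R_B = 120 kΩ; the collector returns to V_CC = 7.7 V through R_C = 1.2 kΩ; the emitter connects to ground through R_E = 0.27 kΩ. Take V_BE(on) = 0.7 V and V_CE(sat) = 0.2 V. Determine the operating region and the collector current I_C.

saturation; I_C ≈ 5.1 mA

Assume active: I_B = (7.1 − 0.7)/(120 + 201×0.27) = 0.0367 mA, I_C = β·I_B = 7.34 mA.
Then V_CE = 7.7 − 7.34×1.2 − 7.38×0.27 = -3.11 V < 0.2 V — the active assumption fails.
Re-solve with V_CE = 0.2 V. KCL at the emitter: V_E/R_E = (V_BB−0.7−V_E)/R_B + (V_CC−0.2−V_E)/R_C, giving V_E = 1.39 V.
I_C = (V_CC − 0.2 − V_E)/R_C = (7.5 − 1.39)/1.2 = 5.09 mA.
Check: I_B = (6.4 − 1.39)/120 = 0.0418 mA, and β·I_B = 8.36 mA > I_C, confirming saturation.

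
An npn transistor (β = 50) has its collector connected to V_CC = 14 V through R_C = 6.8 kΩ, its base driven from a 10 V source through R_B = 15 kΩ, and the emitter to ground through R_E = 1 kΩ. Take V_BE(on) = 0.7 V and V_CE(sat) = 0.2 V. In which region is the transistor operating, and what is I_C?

saturation; I_C ≈ 1.7 mA

Assume active: I_B = (10 − 0.7)/(15 + 51×1) = 0.141 mA, I_C = β·I_B = 7.05 mA.
Then V_CE = 14 − 7.05×6.8 − 7.19×1 = -41.1 V < 0.2 V — the active assumption fails.
Re-solve with V_CE = 0.2 V. KCL at the emitter: V_E/R_E = (V_BB−0.7−V_E)/R_B + (V_CC−0.2−V_E)/R_C, giving V_E = 2.18 V.
I_C = (V_CC − 0.2 − V_E)/R_C = (13.8 − 2.18)/6.8 = 1.71 mA.
Check: I_B = (9.3 − 2.18)/15 = 0.474 mA, and β·I_B = 23.7 mA > I_C, confirming saturation.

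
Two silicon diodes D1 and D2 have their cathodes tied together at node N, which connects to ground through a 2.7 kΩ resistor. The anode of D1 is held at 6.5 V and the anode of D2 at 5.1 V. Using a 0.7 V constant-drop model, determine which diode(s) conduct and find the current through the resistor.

Assume both conduct. Then node N would need to be at both 6.5−0.7 = 5.8 V and 5.1−0.7 = 4.4 V, which is impossible.
Assume only D1 conducts: V_N = 6.5 − 0.7 = 5.8 V, so I_R = 5.8/2.7 = 2.15 mA.
Check D2: its anode-to-cathode voltage is 5.1 − 5.8 = -0.7 V < 0.7 V, so it is off. The assumption is consistent.

Only D1 conducts; I_R ≈ 2.1 mA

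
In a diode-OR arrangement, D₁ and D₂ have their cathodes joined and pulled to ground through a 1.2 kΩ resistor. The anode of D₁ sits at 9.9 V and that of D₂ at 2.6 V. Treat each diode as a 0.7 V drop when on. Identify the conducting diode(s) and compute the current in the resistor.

Only D₁ conducts; I_R ≈ 7.7 mA

Assume both conduct. Then node N would need to be at both 9.9−0.7 = 9.2 V and 2.6−0.7 = 1.9 V, which is impossible.
Assume only D₁ conducts: V_N = 9.9 − 0.7 = 9.2 V, so I_R = 9.2/1.2 = 7.67 mA.
Check D₂: its anode-to-cathode voltage is 2.6 − 9.2 = -6.6 V < 0.7 V, so it is off. The assumption is consistent.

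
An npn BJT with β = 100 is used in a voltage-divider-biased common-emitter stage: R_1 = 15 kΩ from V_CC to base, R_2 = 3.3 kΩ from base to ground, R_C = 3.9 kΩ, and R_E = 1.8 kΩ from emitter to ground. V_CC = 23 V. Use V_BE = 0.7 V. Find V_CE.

Thevenize the base divider: V_Th = V_CC·R_2/(R_1+R_2) = 23×3.3/18.3 = 4.15 V, R_Th = R_1‖R_2 = 2.7 kΩ.
Base-emitter loop: V_Th = I_B·R_Th + V_BE + (β+1)I_B·R_E, so I_B = (4.15 − 0.7) / (2.7 + 101×1.8) = 0.0187 mA.
I_C = β·I_B = 100×0.0187 = 1.87 mA, and I_E = (β+1)I_B = 1.89 mA.
V_CE = V_CC − I_C·R_C − I_E·R_E = 23 − 1.87×3.9 − 1.89×1.8 = 12.3 V.
V_CE = 12.3 V > 0.2 V confirms active-region operation.

V_CE ≈ 12 V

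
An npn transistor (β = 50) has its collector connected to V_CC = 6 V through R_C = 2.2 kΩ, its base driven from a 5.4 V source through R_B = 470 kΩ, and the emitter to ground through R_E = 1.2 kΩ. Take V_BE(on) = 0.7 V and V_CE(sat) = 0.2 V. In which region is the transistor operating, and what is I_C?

active; I_C ≈ 0.44 mA

Assume active. Base-emitter loop: I_B = (V_BB − V_BE)/(R_B + (β+1)R_E) = (5.4 − 0.7)/(470 + 51×1.2) = 0.00885 mA.
I_C = β·I_B = 50×0.00885 = 0.442 mA.
V_CE = V_CC − I_C·R_C − I_E·R_E = 6 − 0.442×2.2 − 0.451×1.2 = 4.49 V > V_CE(sat), so the active-region assumption holds.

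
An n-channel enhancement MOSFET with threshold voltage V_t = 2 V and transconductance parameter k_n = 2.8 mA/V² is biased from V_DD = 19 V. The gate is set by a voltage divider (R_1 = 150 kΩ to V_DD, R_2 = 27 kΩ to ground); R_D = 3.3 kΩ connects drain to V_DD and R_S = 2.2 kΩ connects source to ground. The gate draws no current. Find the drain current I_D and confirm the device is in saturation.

V_G = V_DD·R_2/(R_1+R_2) = 19×27/177 = 2.9 V.
Assume saturation: I_D = (k_n/2)(V_GS − V_t)² with V_GS = V_G − I_D·R_S = 2.9 − 2.2·I_D.
Substituting gives 6.78·I_D² − 6.53·I_D + 1.13 = 0, with roots I_D = 0.226 or 0.738 mA.
The root I_D = 0.738 mA gives V_GS = 1.27 V ≤ V_t, so take I_D = 0.226 mA.
Then V_GS = 2.4 V and V_DS = V_DD − I_D(R_D+R_S) = 19 − 0.226×5.5 = 17.8 V.
Saturation requires V_DS ≥ V_GS − V_t = 0.402 V; 17.8 ≥ 0.402 ✓.

I_D ≈ 0.23 mA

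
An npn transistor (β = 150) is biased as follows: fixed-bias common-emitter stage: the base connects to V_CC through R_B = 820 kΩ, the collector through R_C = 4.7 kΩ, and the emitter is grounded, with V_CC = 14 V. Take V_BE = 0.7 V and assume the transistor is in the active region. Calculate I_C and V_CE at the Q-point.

I_C ≈ 2.4 mA, V_CE ≈ 2.6 V

Base loop: V_CC = I_B·R_B + V_BE, so I_B = (14 − 0.7)/820 kΩ = 0.0162 mA.
In the active region I_C = β·I_B = 150 × 0.0162 = 2.43 mA.
Collector loop: V_CE = V_CC − I_C·R_C = 14 − 2.43×4.7 = 2.57 V.
Since V_CE = 2.57 V > V_CE(sat) ≈ 0.2 V, the transistor is in the active region as assumed.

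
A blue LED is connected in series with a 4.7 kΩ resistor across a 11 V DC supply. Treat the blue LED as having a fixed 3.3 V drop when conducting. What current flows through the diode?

KVL around the loop: 11 = V_D + I·R = 3.3 + I × 4.7 kΩ.
So I = (11 − 3.3) / 4.7 kΩ = 7.7 / 4.7 = 1.64 mA.

I ≈ 1.6 mA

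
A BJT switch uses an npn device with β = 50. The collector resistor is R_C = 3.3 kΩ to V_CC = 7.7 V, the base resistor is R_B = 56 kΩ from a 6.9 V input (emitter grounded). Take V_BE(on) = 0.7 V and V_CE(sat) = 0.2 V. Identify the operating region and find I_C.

Assume active: I_B = (6.9 − 0.7)/56 = 0.111 mA, giving I_C = β·I_B = 5.54 mA.
But then V_CE = 7.7 − 5.54×3.3 = -10.6 V < V_CE(sat) = 0.2 V — impossible in the active region.
So the transistor is saturated. With V_CE = 0.2 V, I_C = (V_CC − 0.2)/R_C = 7.5/3.3 = 2.27 mA.
Check: β·I_B = 5.54 mA > I_C = 2.27 mA, confirming saturation.

saturation; I_C ≈ 2.3 mA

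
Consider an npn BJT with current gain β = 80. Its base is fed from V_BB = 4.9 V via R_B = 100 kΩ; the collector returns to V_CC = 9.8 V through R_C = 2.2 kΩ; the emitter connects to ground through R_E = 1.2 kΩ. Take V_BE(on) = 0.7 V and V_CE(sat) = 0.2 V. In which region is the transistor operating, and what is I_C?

active; I_C ≈ 1.7 mA

Assume active. Base-emitter loop: I_B = (V_BB − V_BE)/(R_B + (β+1)R_E) = (4.9 − 0.7)/(100 + 81×1.2) = 0.0213 mA.
I_C = β·I_B = 80×0.0213 = 1.7 mA.
V_CE = V_CC − I_C·R_C − I_E·R_E = 9.8 − 1.7×2.2 − 1.73×1.2 = 3.98 V > V_CE(sat), so the active-region assumption holds.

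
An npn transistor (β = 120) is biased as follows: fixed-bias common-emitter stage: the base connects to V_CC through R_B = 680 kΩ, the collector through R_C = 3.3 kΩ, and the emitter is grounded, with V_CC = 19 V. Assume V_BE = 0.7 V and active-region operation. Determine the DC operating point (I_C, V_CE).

I_C ≈ 3.2 mA, V_CE ≈ 8.3 V

Base loop: V_CC = I_B·R_B + V_BE, so I_B = (19 − 0.7)/680 kΩ = 0.0269 mA.
In the active region I_C = β·I_B = 120 × 0.0269 = 3.23 mA.
Collector loop: V_CE = V_CC − I_C·R_C = 19 − 3.23×3.3 = 8.34 V.
Since V_CE = 8.34 V > V_CE(sat) ≈ 0.2 V, the transistor is in the active region as assumed.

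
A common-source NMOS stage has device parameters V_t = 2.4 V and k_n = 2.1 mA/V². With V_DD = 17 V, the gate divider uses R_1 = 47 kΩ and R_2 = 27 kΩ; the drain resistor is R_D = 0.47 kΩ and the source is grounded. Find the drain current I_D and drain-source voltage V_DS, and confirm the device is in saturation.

I_D ≈ 15 mA, V_DS ≈ 9.9 V

V_G = V_DD·R_2/(R_1+R_2) = 17×27/74 = 6.2 V. With the source grounded, V_GS = V_G = 6.2 V.
Assume saturation: I_D = (k_n/2)(V_GS − V_t)² = (2.1/2)×(6.2 − 2.4)² = 1.05×3.8² = 15.2 mA.
V_DS = V_DD − I_D·R_D = 17 − 15.2×0.47 = 9.86 V.
Saturation requires V_DS ≥ V_GS − V_t = 3.8 V; 9.86 ≥ 3.8 ✓.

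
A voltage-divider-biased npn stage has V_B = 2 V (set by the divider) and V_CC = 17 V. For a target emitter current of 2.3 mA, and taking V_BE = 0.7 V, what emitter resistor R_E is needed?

R_E ≈ 0.57 kΩ

V_E = V_B − V_BE = 2 − 0.7 = 1.3 V.
R_E = V_E / I_E = 1.3 / 2.3 = 0.565 kΩ.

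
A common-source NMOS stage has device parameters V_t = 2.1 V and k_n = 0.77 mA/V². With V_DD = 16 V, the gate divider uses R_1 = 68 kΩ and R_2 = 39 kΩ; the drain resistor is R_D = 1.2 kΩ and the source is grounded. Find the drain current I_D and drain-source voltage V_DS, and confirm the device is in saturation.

I_D ≈ 5.4 mA, V_DS ≈ 9.6 V

V_G = V_DD·R_2/(R_1+R_2) = 16×39/107 = 5.83 V. With the source grounded, V_GS = V_G = 5.83 V.
Assume saturation: I_D = (k_n/2)(V_GS − V_t)² = (0.77/2)×(5.83 − 2.1)² = 0.385×3.73² = 5.36 mA.
V_DS = V_DD − I_D·R_D = 16 − 5.36×1.2 = 9.57 V.
Saturation requires V_DS ≥ V_GS − V_t = 3.73 V; 9.57 ≥ 3.73 ✓.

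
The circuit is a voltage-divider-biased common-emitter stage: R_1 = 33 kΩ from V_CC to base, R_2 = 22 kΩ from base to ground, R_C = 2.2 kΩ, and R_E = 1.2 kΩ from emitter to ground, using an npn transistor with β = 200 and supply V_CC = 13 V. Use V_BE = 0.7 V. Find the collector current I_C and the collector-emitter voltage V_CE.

I_C ≈ 3.5 mA, V_CE ≈ 0.95 V

Thevenize the base divider: V_Th = V_CC·R_2/(R_1+R_2) = 13×22/55 = 5.2 V, R_Th = R_1‖R_2 = 13.2 kΩ.
Base-emitter loop: V_Th = I_B·R_Th + V_BE + (β+1)I_B·R_E, so I_B = (5.2 − 0.7) / (13.2 + 201×1.2) = 0.0177 mA.
I_C = β·I_B = 200×0.0177 = 3.54 mA, and I_E = (β+1)I_B = 3.56 mA.
V_CE = V_CC − I_C·R_C − I_E·R_E = 13 − 3.54×2.2 − 3.56×1.2 = 0.95 V.
V_CE = 0.95 V > 0.2 V confirms active-region operation.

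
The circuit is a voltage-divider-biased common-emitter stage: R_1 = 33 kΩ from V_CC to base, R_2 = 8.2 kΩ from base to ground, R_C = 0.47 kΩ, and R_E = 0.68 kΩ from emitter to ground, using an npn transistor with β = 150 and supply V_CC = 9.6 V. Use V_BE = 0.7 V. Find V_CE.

V_CE ≈ 7.7 V

Thevenize the base divider: V_Th = V_CC·R_2/(R_1+R_2) = 9.6×8.2/41.2 = 1.91 V, R_Th = R_1‖R_2 = 6.57 kΩ.
Base-emitter loop: V_Th = I_B·R_Th + V_BE + (β+1)I_B·R_E, so I_B = (1.91 − 0.7) / (6.57 + 151×0.68) = 0.0111 mA.
I_C = β·I_B = 150×0.0111 = 1.66 mA, and I_E = (β+1)I_B = 1.67 mA.
V_CE = V_CC − I_C·R_C − I_E·R_E = 9.6 − 1.66×0.47 − 1.67×0.68 = 7.68 V.
V_CE = 7.68 V > 0.2 V confirms active-region operation.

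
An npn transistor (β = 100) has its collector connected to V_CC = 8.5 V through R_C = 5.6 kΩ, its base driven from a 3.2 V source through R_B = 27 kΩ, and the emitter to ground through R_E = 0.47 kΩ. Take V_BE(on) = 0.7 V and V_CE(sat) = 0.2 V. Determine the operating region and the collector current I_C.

saturation; I_C ≈ 1.4 mA

Assume active: I_B = (3.2 − 0.7)/(27 + 101×0.47) = 0.0336 mA, I_C = β·I_B = 3.36 mA.
Then V_CE = 8.5 − 3.36×5.6 − 3.39×0.47 = -11.9 V < 0.2 V — the active assumption fails.
Re-solve with V_CE = 0.2 V. KCL at the emitter: V_E/R_E = (V_BB−0.7−V_E)/R_B + (V_CC−0.2−V_E)/R_C, giving V_E = 0.672 V.
I_C = (V_CC − 0.2 − V_E)/R_C = (8.3 − 0.672)/5.6 = 1.36 mA.
Check: I_B = (2.5 − 0.672)/27 = 0.0677 mA, and β·I_B = 6.77 mA > I_C, confirming saturation.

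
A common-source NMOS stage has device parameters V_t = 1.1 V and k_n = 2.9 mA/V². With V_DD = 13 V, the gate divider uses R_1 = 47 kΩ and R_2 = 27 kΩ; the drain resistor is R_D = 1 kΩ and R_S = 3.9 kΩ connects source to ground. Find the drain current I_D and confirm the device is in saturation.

V_G = V_DD·R_2/(R_1+R_2) = 13×27/74 = 4.74 V.
Assume saturation: I_D = (k_n/2)(V_GS − V_t)² with V_GS = V_G − I_D·R_S = 4.74 − 3.9·I_D.
Substituting gives 22.1·I_D² − 42.2·I_D + 19.2 = 0, with roots I_D = 0.75 or 1.16 mA.
The root I_D = 1.16 mA gives V_GS = 0.204 V ≤ V_t, so take I_D = 0.75 mA.
Then V_GS = 1.82 V and V_DS = V_DD − I_D(R_D+R_S) = 13 − 0.75×4.9 = 9.33 V.
Saturation requires V_DS ≥ V_GS − V_t = 0.719 V; 9.33 ≥ 0.719 ✓.

I_D ≈ 0.75 mA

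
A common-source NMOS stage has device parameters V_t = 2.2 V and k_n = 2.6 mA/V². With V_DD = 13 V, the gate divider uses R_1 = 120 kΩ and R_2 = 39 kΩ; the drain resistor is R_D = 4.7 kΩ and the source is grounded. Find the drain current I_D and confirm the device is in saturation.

V_G = V_DD·R_2/(R_1+R_2) = 13×39/159 = 3.19 V. With the source grounded, V_GS = V_G = 3.19 V.
Assume saturation: I_D = (k_n/2)(V_GS − V_t)² = (2.6/2)×(3.19 − 2.2)² = 1.3×0.989² = 1.27 mA.
V_DS = V_DD − I_D·R_D = 13 − 1.27×4.7 = 7.03 V.
Saturation requires V_DS ≥ V_GS − V_t = 0.989 V; 7.03 ≥ 0.989 ✓.

I_D ≈ 1.3 mA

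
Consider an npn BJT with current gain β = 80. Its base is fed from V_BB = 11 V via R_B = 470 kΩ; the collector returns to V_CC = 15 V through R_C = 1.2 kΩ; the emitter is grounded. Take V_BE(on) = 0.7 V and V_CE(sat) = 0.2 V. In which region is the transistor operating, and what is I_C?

Assume active. Base-emitter loop: I_B = (V_BB − V_BE)/R_B = (11 − 0.7)/470 = 0.0219 mA.
I_C = β·I_B = 80×0.0219 = 1.75 mA.
V_CE = V_CC − I_C·R_C = 15 − 1.75×1.2 = 12.9 V > V_CE(sat), so the active-region assumption holds.

active; I_C ≈ 1.8 mA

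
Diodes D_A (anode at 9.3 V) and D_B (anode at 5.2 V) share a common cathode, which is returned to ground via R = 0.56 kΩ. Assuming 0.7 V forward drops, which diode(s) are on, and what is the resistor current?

Only D_A conducts; I_R ≈ 15 mA

Assume both conduct. Then node N would need to be at both 9.3−0.7 = 8.6 V and 5.2−0.7 = 4.5 V, which is impossible.
Assume only D_A conducts: V_N = 9.3 − 0.7 = 8.6 V, so I_R = 8.6/0.56 = 15.4 mA.
Check D_B: its anode-to-cathode voltage is 5.2 − 8.6 = -3.4 V < 0.7 V, so it is off. The assumption is consistent.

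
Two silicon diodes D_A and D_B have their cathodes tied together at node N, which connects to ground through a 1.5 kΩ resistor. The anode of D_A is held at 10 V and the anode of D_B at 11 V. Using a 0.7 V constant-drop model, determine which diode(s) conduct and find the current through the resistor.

Only D_B conducts; I_R ≈ 6.9 mA

Assume both conduct. Then node N would need to be at both 10−0.7 = 9.3 V and 11−0.7 = 10.3 V, which is impossible.
Assume only D_B conducts: V_N = 11 − 0.7 = 10.3 V, so I_R = 10.3/1.5 = 6.87 mA.
Check D_A: its anode-to-cathode voltage is 10 − 10.3 = -0.3 V < 0.7 V, so it is off. The assumption is consistent.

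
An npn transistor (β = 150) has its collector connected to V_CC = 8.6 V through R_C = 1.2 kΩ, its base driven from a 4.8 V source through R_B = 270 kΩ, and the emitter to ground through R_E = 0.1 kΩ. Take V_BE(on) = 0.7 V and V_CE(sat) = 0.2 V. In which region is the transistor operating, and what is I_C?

active; I_C ≈ 2.2 mA

Assume active. Base-emitter loop: I_B = (V_BB − V_BE)/(R_B + (β+1)R_E) = (4.8 − 0.7)/(270 + 151×0.1) = 0.0144 mA.
I_C = β·I_B = 150×0.0144 = 2.16 mA.
V_CE = V_CC − I_C·R_C − I_E·R_E = 8.6 − 2.16×1.2 − 2.17×0.1 = 5.79 V > V_CE(sat), so the active-region assumption holds.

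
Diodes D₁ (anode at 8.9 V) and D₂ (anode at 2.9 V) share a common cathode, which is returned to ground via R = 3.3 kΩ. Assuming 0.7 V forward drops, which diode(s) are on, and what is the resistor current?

Only D₁ conducts; I_R ≈ 2.5 mA

Assume both conduct. Then node N would need to be at both 8.9−0.7 = 8.2 V and 2.9−0.7 = 2.2 V, which is impossible.
Assume only D₁ conducts: V_N = 8.9 − 0.7 = 8.2 V, so I_R = 8.2/3.3 = 2.48 mA.
Check D₂: its anode-to-cathode voltage is 2.9 − 8.2 = -5.3 V < 0.7 V, so it is off. The assumption is consistent.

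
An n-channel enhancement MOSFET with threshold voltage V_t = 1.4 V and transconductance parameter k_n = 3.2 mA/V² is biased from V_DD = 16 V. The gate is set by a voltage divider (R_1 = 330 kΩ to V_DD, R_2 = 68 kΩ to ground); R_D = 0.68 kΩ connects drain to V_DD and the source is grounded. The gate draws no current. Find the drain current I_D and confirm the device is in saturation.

V_G = V_DD·R_2/(R_1+R_2) = 16×68/398 = 2.73 V. With the source grounded, V_GS = V_G = 2.73 V.
Assume saturation: I_D = (k_n/2)(V_GS − V_t)² = (3.2/2)×(2.73 − 1.4)² = 1.6×1.33² = 2.85 mA.
V_DS = V_DD − I_D·R_D = 16 − 2.85×0.68 = 14.1 V.
Saturation requires V_DS ≥ V_GS − V_t = 1.33 V; 14.1 ≥ 1.33 ✓.

I_D ≈ 2.8 mA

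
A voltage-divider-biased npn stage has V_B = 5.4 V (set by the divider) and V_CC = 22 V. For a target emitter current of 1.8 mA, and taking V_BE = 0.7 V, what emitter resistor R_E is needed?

R_E ≈ 2.6 kΩ

V_E = V_B − V_BE = 5.4 − 0.7 = 4.7 V.
R_E = V_E / I_E = 4.7 / 1.8 = 2.61 kΩ.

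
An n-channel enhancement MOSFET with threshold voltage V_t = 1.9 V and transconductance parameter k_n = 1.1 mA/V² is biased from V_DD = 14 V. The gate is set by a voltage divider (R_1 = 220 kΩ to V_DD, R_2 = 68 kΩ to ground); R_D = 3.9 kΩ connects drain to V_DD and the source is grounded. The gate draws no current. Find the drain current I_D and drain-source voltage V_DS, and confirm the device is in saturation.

I_D ≈ 1.1 mA, V_DS ≈ 9.8 V

V_G = V_DD·R_2/(R_1+R_2) = 14×68/288 = 3.31 V. With the source grounded, V_GS = V_G = 3.31 V.
Assume saturation: I_D = (k_n/2)(V_GS − V_t)² = (1.1/2)×(3.31 − 1.9)² = 0.55×1.41² = 1.09 mA.
V_DS = V_DD − I_D·R_D = 14 − 1.09×3.9 = 9.76 V.
Saturation requires V_DS ≥ V_GS − V_t = 1.41 V; 9.76 ≥ 1.41 ✓.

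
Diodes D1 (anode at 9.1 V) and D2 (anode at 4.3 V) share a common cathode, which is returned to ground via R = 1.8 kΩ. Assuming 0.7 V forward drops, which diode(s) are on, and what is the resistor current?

Assume both conduct. Then node N would need to be at both 9.1−0.7 = 8.4 V and 4.3−0.7 = 3.6 V, which is impossible.
Assume only D1 conducts: V_N = 9.1 − 0.7 = 8.4 V, so I_R = 8.4/1.8 = 4.67 mA.
Check D2: its anode-to-cathode voltage is 4.3 − 8.4 = -4.1 V < 0.7 V, so it is off. The assumption is consistent.

Only D1 conducts; I_R ≈ 4.7 mA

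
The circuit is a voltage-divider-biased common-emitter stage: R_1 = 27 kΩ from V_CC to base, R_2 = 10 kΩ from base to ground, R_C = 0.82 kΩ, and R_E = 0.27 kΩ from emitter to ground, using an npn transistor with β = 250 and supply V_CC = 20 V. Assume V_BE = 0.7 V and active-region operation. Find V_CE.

Thevenize the base divider: V_Th = V_CC·R_2/(R_1+R_2) = 20×10/37 = 5.41 V, R_Th = R_1‖R_2 = 7.3 kΩ.
Base-emitter loop: V_Th = I_B·R_Th + V_BE + (β+1)I_B·R_E, so I_B = (5.41 − 0.7) / (7.3 + 251×0.27) = 0.0627 mA.
I_C = β·I_B = 250×0.0627 = 15.7 mA, and I_E = (β+1)I_B = 15.7 mA.
V_CE = V_CC − I_C·R_C − I_E·R_E = 20 − 15.7×0.82 − 15.7×0.27 = 2.9 V.
V_CE = 2.9 V > 0.2 V confirms active-region operation.

V_CE ≈ 2.9 V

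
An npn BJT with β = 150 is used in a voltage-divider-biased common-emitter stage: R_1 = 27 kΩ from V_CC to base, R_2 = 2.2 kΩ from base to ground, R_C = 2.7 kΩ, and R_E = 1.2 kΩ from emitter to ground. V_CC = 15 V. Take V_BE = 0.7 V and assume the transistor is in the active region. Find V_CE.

V_CE ≈ 14 V

Thevenize the base divider: V_Th = V_CC·R_2/(R_1+R_2) = 15×2.2/29.2 = 1.13 V, R_Th = R_1‖R_2 = 2.03 kΩ.
Base-emitter loop: V_Th = I_B·R_Th + V_BE + (β+1)I_B·R_E, so I_B = (1.13 − 0.7) / (2.03 + 151×1.2) = 0.00235 mA.
I_C = β·I_B = 150×0.00235 = 0.352 mA, and I_E = (β+1)I_B = 0.354 mA.
V_CE = V_CC − I_C·R_C − I_E·R_E = 15 − 0.352×2.7 − 0.354×1.2 = 13.6 V.
V_CE = 13.6 V > 0.2 V confirms active-region operation.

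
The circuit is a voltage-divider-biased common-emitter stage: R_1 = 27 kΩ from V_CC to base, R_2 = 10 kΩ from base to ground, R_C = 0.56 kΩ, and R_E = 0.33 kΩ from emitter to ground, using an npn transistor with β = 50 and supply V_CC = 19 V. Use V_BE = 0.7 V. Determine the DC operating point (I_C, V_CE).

Thevenize the base divider: V_Th = V_CC·R_2/(R_1+R_2) = 19×10/37 = 5.14 V, R_Th = R_1‖R_2 = 7.3 kΩ.
Base-emitter loop: V_Th = I_B·R_Th + V_BE + (β+1)I_B·R_E, so I_B = (5.14 − 0.7) / (7.3 + 51×0.33) = 0.184 mA.
I_C = β·I_B = 50×0.184 = 9.19 mA, and I_E = (β+1)I_B = 9.37 mA.
V_CE = V_CC − I_C·R_C − I_E·R_E = 19 − 9.19×0.56 − 9.37×0.33 = 10.8 V.
V_CE = 10.8 V > 0.2 V confirms active-region operation.

I_C ≈ 9.2 mA, V_CE ≈ 11 V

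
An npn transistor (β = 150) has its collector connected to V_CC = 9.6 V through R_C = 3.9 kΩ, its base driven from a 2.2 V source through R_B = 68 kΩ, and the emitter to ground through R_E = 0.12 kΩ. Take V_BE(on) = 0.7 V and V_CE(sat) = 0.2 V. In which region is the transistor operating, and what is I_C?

Assume active: I_B = (2.2 − 0.7)/(68 + 151×0.12) = 0.0174 mA, I_C = β·I_B = 2.61 mA.
Then V_CE = 9.6 − 2.61×3.9 − 2.63×0.12 = -0.905 V < 0.2 V — the active assumption fails.
Re-solve with V_CE = 0.2 V. KCL at the emitter: V_E/R_E = (V_BB−0.7−V_E)/R_B + (V_CC−0.2−V_E)/R_C, giving V_E = 0.283 V.
I_C = (V_CC − 0.2 − V_E)/R_C = (9.4 − 0.283)/3.9 = 2.34 mA.
Check: I_B = (1.5 − 0.283)/68 = 0.0179 mA, and β·I_B = 2.69 mA > I_C, confirming saturation.

saturation; I_C ≈ 2.3 mA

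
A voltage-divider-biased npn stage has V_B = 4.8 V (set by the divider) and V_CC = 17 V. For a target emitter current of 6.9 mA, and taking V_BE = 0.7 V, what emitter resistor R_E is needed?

V_E = V_B − V_BE = 4.8 − 0.7 = 4.1 V.
R_E = V_E / I_E = 4.1 / 6.9 = 0.594 kΩ.

R_E ≈ 0.59 kΩ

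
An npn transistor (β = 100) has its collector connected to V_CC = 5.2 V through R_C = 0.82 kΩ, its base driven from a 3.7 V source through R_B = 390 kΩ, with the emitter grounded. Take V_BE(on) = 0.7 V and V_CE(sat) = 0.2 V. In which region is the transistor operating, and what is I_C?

active; I_C ≈ 0.77 mA

Assume active. Base-emitter loop: I_B = (V_BB − V_BE)/R_B = (3.7 − 0.7)/390 = 0.00769 mA.
I_C = β·I_B = 100×0.00769 = 0.769 mA.
V_CE = V_CC − I_C·R_C = 5.2 − 0.769×0.82 = 4.57 V > V_CE(sat), so the active-region assumption holds.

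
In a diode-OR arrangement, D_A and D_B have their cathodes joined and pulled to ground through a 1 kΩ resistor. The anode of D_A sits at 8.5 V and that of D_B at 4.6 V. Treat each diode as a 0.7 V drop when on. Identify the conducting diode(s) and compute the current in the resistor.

Only D_A conducts; I_R ≈ 7.8 mA

Assume both conduct. Then node N would need to be at both 8.5−0.7 = 7.8 V and 4.6−0.7 = 3.9 V, which is impossible.
Assume only D_A conducts: V_N = 8.5 − 0.7 = 7.8 V, so I_R = 7.8/1 = 7.8 mA.
Check D_B: its anode-to-cathode voltage is 4.6 − 7.8 = -3.2 V < 0.7 V, so it is off. The assumption is consistent.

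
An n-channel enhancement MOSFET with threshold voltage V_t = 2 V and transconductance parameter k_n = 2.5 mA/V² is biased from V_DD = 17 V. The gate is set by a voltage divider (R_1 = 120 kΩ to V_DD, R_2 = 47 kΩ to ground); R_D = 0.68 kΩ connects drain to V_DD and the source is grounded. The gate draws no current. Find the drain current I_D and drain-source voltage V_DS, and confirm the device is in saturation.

V_G = V_DD·R_2/(R_1+R_2) = 17×47/167 = 4.78 V. With the source grounded, V_GS = V_G = 4.78 V.
Assume saturation: I_D = (k_n/2)(V_GS − V_t)² = (2.5/2)×(4.78 − 2)² = 1.25×2.78² = 9.69 mA.
V_DS = V_DD − I_D·R_D = 17 − 9.69×0.68 = 10.4 V.
Saturation requires V_DS ≥ V_GS − V_t = 2.78 V; 10.4 ≥ 2.78 ✓.

I_D ≈ 9.7 mA, V_DS ≈ 10 V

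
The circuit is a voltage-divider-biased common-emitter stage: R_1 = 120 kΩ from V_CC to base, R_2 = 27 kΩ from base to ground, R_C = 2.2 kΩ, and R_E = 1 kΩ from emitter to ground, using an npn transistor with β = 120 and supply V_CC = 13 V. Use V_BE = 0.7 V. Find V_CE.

V_CE ≈ 8.5 V

Thevenize the base divider: V_Th = V_CC·R_2/(R_1+R_2) = 13×27/147 = 2.39 V, R_Th = R_1‖R_2 = 22 kΩ.
Base-emitter loop: V_Th = I_B·R_Th + V_BE + (β+1)I_B·R_E, so I_B = (2.39 − 0.7) / (22 + 121×1) = 0.0118 mA.
I_C = β·I_B = 120×0.0118 = 1.42 mA, and I_E = (β+1)I_B = 1.43 mA.
V_CE = V_CC − I_C·R_C − I_E·R_E = 13 − 1.42×2.2 − 1.43×1 = 8.46 V.
V_CE = 8.46 V > 0.2 V confirms active-region operation.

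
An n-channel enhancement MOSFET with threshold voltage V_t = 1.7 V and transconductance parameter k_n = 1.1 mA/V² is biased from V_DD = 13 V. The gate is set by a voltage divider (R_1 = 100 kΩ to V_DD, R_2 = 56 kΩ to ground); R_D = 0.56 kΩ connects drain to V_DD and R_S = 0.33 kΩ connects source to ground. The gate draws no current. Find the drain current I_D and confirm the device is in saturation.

V_G = V_DD·R_2/(R_1+R_2) = 13×56/156 = 4.67 V.
Assume saturation: I_D = (k_n/2)(V_GS − V_t)² with V_GS = V_G − I_D·R_S = 4.67 − 0.33·I_D.
Substituting gives 0.0599·I_D² − 2.08·I_D + 4.84 = 0, with roots I_D = 2.51 or 32.2 mA.
The root I_D = 32.2 mA gives V_GS = -5.95 V ≤ V_t, so take I_D = 2.51 mA.
Then V_GS = 3.84 V and V_DS = V_DD − I_D(R_D+R_S) = 13 − 2.51×0.89 = 10.8 V.
Saturation requires V_DS ≥ V_GS − V_t = 2.14 V; 10.8 ≥ 2.14 ✓.

I_D ≈ 2.5 mA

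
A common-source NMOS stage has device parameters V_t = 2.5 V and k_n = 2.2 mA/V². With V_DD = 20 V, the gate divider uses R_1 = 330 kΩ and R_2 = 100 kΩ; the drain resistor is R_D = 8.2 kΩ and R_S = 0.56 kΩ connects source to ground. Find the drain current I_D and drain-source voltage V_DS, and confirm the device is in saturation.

I_D ≈ 1.7 mA, V_DS ≈ 5.5 V

V_G = V_DD·R_2/(R_1+R_2) = 20×100/430 = 4.65 V.
Assume saturation: I_D = (k_n/2)(V_GS − V_t)² with V_GS = V_G − I_D·R_S = 4.65 − 0.56·I_D.
Substituting gives 0.345·I_D² − 3.65·I_D + 5.09 = 0, with roots I_D = 1.65 or 8.93 mA.
The root I_D = 8.93 mA gives V_GS = -0.349 V ≤ V_t, so take I_D = 1.65 mA.
Then V_GS = 3.73 V and V_DS = V_DD − I_D(R_D+R_S) = 20 − 1.65×8.76 = 5.52 V.
Saturation requires V_DS ≥ V_GS − V_t = 1.23 V; 5.52 ≥ 1.23 ✓.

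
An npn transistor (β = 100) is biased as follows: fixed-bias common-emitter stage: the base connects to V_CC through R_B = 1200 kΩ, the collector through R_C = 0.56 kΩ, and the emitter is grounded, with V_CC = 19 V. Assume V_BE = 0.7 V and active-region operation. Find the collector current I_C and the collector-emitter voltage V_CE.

Base loop: V_CC = I_B·R_B + V_BE, so I_B = (19 − 0.7)/1200 kΩ = 0.0153 mA.
In the active region I_C = β·I_B = 100 × 0.0153 = 1.53 mA.
Collector loop: V_CE = V_CC − I_C·R_C = 19 − 1.53×0.56 = 18.1 V.
Since V_CE = 18.1 V > V_CE(sat) ≈ 0.2 V, the transistor is in the active region as assumed.

I_C ≈ 1.5 mA, V_CE ≈ 18 V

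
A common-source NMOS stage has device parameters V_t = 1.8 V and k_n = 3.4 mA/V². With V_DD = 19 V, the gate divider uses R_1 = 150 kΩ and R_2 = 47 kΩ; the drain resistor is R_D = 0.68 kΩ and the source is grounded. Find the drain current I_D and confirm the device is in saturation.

V_G = V_DD·R_2/(R_1+R_2) = 19×47/197 = 4.53 V. With the source grounded, V_GS = V_G = 4.53 V.
Assume saturation: I_D = (k_n/2)(V_GS − V_t)² = (3.4/2)×(4.53 − 1.8)² = 1.7×2.73² = 12.7 mA.
V_DS = V_DD − I_D·R_D = 19 − 12.7×0.68 = 10.4 V.
Saturation requires V_DS ≥ V_GS − V_t = 2.73 V; 10.4 ≥ 2.73 ✓.

I_D ≈ 13 mA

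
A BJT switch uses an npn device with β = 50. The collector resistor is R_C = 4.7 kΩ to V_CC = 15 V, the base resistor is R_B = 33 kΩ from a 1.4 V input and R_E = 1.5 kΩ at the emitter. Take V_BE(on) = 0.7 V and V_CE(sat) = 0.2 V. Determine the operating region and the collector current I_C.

Assume active. Base-emitter loop: I_B = (V_BB − V_BE)/(R_B + (β+1)R_E) = (1.4 − 0.7)/(33 + 51×1.5) = 0.00639 mA.
I_C = β·I_B = 50×0.00639 = 0.32 mA.
V_CE = V_CC − I_C·R_C − I_E·R_E = 15 − 0.32×4.7 − 0.326×1.5 = 13 V > V_CE(sat), so the active-region assumption holds.

active; I_C ≈ 0.32 mA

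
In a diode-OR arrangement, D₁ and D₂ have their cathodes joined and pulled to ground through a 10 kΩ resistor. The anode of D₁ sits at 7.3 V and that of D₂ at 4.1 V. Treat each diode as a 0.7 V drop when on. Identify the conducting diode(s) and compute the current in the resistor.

Only D₁ conducts; I_R ≈ 0.66 mA

Assume both conduct. Then node N would need to be at both 7.3−0.7 = 6.6 V and 4.1−0.7 = 3.4 V, which is impossible.
Assume only D₁ conducts: V_N = 7.3 − 0.7 = 6.6 V, so I_R = 6.6/10 = 0.66 mA.
Check D₂: its anode-to-cathode voltage is 4.1 − 6.6 = -2.5 V < 0.7 V, so it is off. The assumption is consistent.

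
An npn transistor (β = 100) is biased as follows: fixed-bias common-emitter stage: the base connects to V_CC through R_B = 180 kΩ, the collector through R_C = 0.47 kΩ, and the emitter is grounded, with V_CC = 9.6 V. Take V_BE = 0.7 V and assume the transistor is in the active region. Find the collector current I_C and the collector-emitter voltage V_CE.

I_C ≈ 4.9 mA, V_CE ≈ 7.3 V

Base loop: V_CC = I_B·R_B + V_BE, so I_B = (9.6 − 0.7)/180 kΩ = 0.0494 mA.
In the active region I_C = β·I_B = 100 × 0.0494 = 4.94 mA.
Collector loop: V_CE = V_CC − I_C·R_C = 9.6 − 4.94×0.47 = 7.28 V.
Since V_CE = 7.28 V > V_CE(sat) ≈ 0.2 V, the transistor is in the active region as assumed.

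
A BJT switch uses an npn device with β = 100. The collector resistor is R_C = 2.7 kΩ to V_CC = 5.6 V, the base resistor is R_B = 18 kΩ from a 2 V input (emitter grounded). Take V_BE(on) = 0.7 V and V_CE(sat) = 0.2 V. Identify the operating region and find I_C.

saturation; I_C ≈ 2 mA

Assume active: I_B = (2 − 0.7)/18 = 0.0722 mA, giving I_C = β·I_B = 7.22 mA.
But then V_CE = 5.6 − 7.22×2.7 = -13.9 V < V_CE(sat) = 0.2 V — impossible in the active region.
So the transistor is saturated. With V_CE = 0.2 V, I_C = (V_CC − 0.2)/R_C = 5.4/2.7 = 2 mA.
Check: β·I_B = 7.22 mA > I_C = 2 mA, confirming saturation.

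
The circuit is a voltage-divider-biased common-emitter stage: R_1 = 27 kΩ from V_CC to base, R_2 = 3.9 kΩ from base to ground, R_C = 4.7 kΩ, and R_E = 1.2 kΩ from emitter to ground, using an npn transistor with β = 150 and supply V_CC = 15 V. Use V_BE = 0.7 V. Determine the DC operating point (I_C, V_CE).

Thevenize the base divider: V_Th = V_CC·R_2/(R_1+R_2) = 15×3.9/30.9 = 1.89 V, R_Th = R_1‖R_2 = 3.41 kΩ.
Base-emitter loop: V_Th = I_B·R_Th + V_BE + (β+1)I_B·R_E, so I_B = (1.89 − 0.7) / (3.41 + 151×1.2) = 0.00646 mA.
I_C = β·I_B = 150×0.00646 = 0.97 mA, and I_E = (β+1)I_B = 0.976 mA.
V_CE = V_CC − I_C·R_C − I_E·R_E = 15 − 0.97×4.7 − 0.976×1.2 = 9.27 V.
V_CE = 9.27 V > 0.2 V confirms active-region operation.

I_C ≈ 0.97 mA, V_CE ≈ 9.3 V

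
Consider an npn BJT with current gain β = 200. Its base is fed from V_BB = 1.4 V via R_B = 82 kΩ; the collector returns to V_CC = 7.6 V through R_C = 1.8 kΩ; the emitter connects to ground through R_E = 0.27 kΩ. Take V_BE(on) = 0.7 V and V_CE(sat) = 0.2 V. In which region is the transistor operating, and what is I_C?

active; I_C ≈ 1 mA

Assume active. Base-emitter loop: I_B = (V_BB − V_BE)/(R_B + (β+1)R_E) = (1.4 − 0.7)/(82 + 201×0.27) = 0.00514 mA.
I_C = β·I_B = 200×0.00514 = 1.03 mA.
V_CE = V_CC − I_C·R_C − I_E·R_E = 7.6 − 1.03×1.8 − 1.03×0.27 = 5.47 V > V_CE(sat), so the active-region assumption holds.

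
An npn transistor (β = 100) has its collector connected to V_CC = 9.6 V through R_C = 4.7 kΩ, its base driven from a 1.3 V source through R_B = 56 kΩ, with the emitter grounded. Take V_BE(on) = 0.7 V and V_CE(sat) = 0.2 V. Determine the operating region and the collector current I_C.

active; I_C ≈ 1.1 mA

Assume active. Base-emitter loop: I_B = (V_BB − V_BE)/R_B = (1.3 − 0.7)/56 = 0.0107 mA.
I_C = β·I_B = 100×0.0107 = 1.07 mA.
V_CE = V_CC − I_C·R_C = 9.6 − 1.07×4.7 = 4.56 V > V_CE(sat), so the active-region assumption holds.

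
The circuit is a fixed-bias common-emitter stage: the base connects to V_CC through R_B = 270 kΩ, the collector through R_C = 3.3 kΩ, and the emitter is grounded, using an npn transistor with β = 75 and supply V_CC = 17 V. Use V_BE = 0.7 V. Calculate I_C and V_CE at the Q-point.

I_C ≈ 4.5 mA, V_CE ≈ 2.1 V

Base loop: V_CC = I_B·R_B + V_BE, so I_B = (17 − 0.7)/270 kΩ = 0.0604 mA.
In the active region I_C = β·I_B = 75 × 0.0604 = 4.53 mA.
Collector loop: V_CE = V_CC − I_C·R_C = 17 − 4.53×3.3 = 2.06 V.
Since V_CE = 2.06 V > V_CE(sat) ≈ 0.2 V, the transistor is in the active region as assumed.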